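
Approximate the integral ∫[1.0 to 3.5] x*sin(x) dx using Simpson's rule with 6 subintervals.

f(x) = x*sin(x)
a = 1.0, b = 3.5, n = 6
h = (b - a)/n = 0.416667

Simpson's rule: (h/3)[f(x₀) + 4f(x₁) + 2f(x₂) + ... + f(xₙ)]

x_0 = 1.0000, f(x_0) = 0.841471, coefficient = 1
x_1 = 1.4167, f(x_1) = 1.399873, coefficient = 4
x_2 = 1.8333, f(x_2) = 1.770514, coefficient = 2
x_3 = 2.2500, f(x_3) = 1.750665, coefficient = 4
x_4 = 2.6667, f(x_4) = 1.219394, coefficient = 2
x_5 = 3.0833, f(x_5) = 0.179531, coefficient = 4
x_6 = 3.5000, f(x_6) = -1.227741, coefficient = 1

I ≈ (0.416667/3) × 18.913819 = 2.626919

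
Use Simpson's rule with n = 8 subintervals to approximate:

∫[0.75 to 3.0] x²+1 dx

f(x) = x²+1
a = 0.75, b = 3.0, n = 8
h = (b - a)/n = 0.281250

Simpson's rule: (h/3)[f(x₀) + 4f(x₁) + 2f(x₂) + ... + f(xₙ)]

x_0 = 0.7500, f(x_0) = 1.562500, coefficient = 1
x_1 = 1.0312, f(x_1) = 2.063477, coefficient = 4
x_2 = 1.3125, f(x_2) = 2.722656, coefficient = 2
x_3 = 1.5938, f(x_3) = 3.540039, coefficient = 4
x_4 = 1.8750, f(x_4) = 4.515625, coefficient = 2
x_5 = 2.1562, f(x_5) = 5.649414, coefficient = 4
x_6 = 2.4375, f(x_6) = 6.941406, coefficient = 2
x_7 = 2.7188, f(x_7) = 8.391602, coefficient = 4
x_8 = 3.0000, f(x_8) = 10.000000, coefficient = 1

I ≈ (0.281250/3) × 118.500000 = 11.109375
Exact value: 11.109375
Error: 0.000000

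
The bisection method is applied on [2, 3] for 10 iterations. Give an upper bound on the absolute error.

Bisection error bound: |error| ≤ (b-a)/2^n
|error| ≤ (3 - 2)/2^10 = 1/2^10
|error| ≤ 0.0009765625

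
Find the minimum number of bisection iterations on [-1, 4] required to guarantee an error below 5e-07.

We need (b-a)/2^n ≤ 5e-07
(4 - (-1))/2^n ≤ 5e-07
5/2^n ≤ 5e-07
2^n ≥ 10000000
n ≥ log₂(10000000) = 23.25
n ≥ 24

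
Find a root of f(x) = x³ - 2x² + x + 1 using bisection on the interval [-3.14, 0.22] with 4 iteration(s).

f(x) = x³ - 2x² + x + 1
Initial interval: [-3.14, 0.22]

Iteration 1:
  c_1 = (-3.140000 + 0.220000)/2 = -1.460000
  f(c_1) = f(-1.460000) = -7.835336
  f(a) × f(c) ≥ 0, new interval: [-1.460000, 0.220000]
Iteration 2:
  c_2 = (-1.460000 + 0.220000)/2 = -0.620000
  f(c_2) = f(-0.620000) = -0.627128
  f(a) × f(c) ≥ 0, new interval: [-0.620000, 0.220000]
Iteration 3:
  c_3 = (-0.620000 + 0.220000)/2 = -0.200000
  f(c_3) = f(-0.200000) = 0.712000
  f(a) × f(c) < 0, new interval: [-0.620000, -0.200000]
Iteration 4:
  c_4 = (-0.620000 + (-0.200000))/2 = -0.410000
  f(c_4) = f(-0.410000) = 0.184879
  f(a) × f(c) < 0, new interval: [-0.620000, -0.410000]

After 4 iteration(s), the approximation is c_4 = -0.410000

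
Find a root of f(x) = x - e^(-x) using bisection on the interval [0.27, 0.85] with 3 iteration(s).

f(x) = x - e^(-x)
Initial interval: [0.27, 0.85]

Iteration 1:
  c_1 = (0.270000 + 0.850000)/2 = 0.560000
  f(c_1) = f(0.560000) = -0.011209
  f(a) × f(c) ≥ 0, new interval: [0.560000, 0.850000]
Iteration 2:
  c_2 = (0.560000 + 0.850000)/2 = 0.705000
  f(c_2) = f(0.705000) = 0.210891
  f(a) × f(c) < 0, new interval: [0.560000, 0.705000]
Iteration 3:
  c_3 = (0.560000 + 0.705000)/2 = 0.632500
  f(c_3) = f(0.632500) = 0.101238
  f(a) × f(c) < 0, new interval: [0.560000, 0.632500]

After 3 iteration(s), the approximation is c_3 = 0.632500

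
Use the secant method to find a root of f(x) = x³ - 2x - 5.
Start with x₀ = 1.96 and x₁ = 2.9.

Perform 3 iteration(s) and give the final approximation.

f(x) = x³ - 2x - 5
x₀ = 1.96, x₁ = 2.9

Secant formula: x_{n+1} = x_n - f(x_n)(x_n - x_{n-1})/(f(x_n) - f(x_{n-1}))

Iteration 1:
  f(1.960000) = -1.390464
  f(2.900000) = 13.589000
  x_2 = 2.900000 - 13.589000×(2.900000 - 1.960000)/(13.589000 - (-1.390464))
       = 2.047255
Iteration 2:
  f(2.900000) = 13.589000
  f(2.047255) = -0.513944
  x_3 = 2.047255 - (-0.513944)×(2.047255 - 2.900000)/(-0.513944 - 13.589000)
       = 2.078331
Iteration 3:
  f(2.047255) = -0.513944
  f(2.078331) = -0.179393
  x_4 = 2.078331 - (-0.179393)×(2.078331 - 2.047255)/(-0.179393 - (-0.513944))
       = 2.094995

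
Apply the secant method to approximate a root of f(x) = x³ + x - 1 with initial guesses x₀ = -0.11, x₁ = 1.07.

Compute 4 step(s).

f(x) = x³ + x - 1
x₀ = -0.11, x₁ = 1.07

Secant formula: x_{n+1} = x_n - f(x_n)(x_n - x_{n-1})/(f(x_n) - f(x_{n-1}))

Iteration 1:
  f(-0.110000) = -1.111331
  f(1.070000) = 1.295043
  x_2 = 1.070000 - 1.295043×(1.070000 - (-0.110000))/(1.295043 - (-1.111331))
       = 0.434957
Iteration 2:
  f(1.070000) = 1.295043
  f(0.434957) = -0.482754
  x_3 = 0.434957 - (-0.482754)×(0.434957 - 1.070000)/(-0.482754 - 1.295043)
       = 0.607401
Iteration 3:
  f(0.434957) = -0.482754
  f(0.607401) = -0.168508
  x_4 = 0.607401 - (-0.168508)×(0.607401 - 0.434957)/(-0.168508 - (-0.482754))
       = 0.699870
Iteration 4:
  f(0.607401) = -0.168508
  f(0.699870) = 0.042678
  x_5 = 0.699870 - 0.042678×(0.699870 - 0.607401)/(0.042678 - (-0.168508))
       = 0.681183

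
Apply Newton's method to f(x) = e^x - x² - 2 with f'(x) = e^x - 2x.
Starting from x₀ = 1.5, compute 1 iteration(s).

f(x) = e^x - x² - 2
f'(x) = e^x - 2x
x₀ = 1.5

Newton-Raphson formula: x_{n+1} = x_n - f(x_n)/f'(x_n)

Iteration 1:
  f(1.500000) = 0.231689
  f'(1.500000) = 1.481689
  x_1 = 1.500000 - 0.231689/1.481689 = 1.343632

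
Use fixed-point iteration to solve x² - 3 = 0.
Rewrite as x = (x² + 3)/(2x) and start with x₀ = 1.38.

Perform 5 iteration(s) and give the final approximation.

Equation: x² - 3 = 0
Fixed-point form: x = (x² + 3)/(2x)
x₀ = 1.38

x_1 = g(1.380000) = 1.776957
x_2 = g(1.776957) = 1.732618
x_3 = g(1.732618) = 1.732051
x_4 = g(1.732051) = 1.732051
x_5 = g(1.732051) = 1.732051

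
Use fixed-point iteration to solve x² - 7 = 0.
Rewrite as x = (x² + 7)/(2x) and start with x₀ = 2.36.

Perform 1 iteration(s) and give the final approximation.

Equation: x² - 7 = 0
Fixed-point form: x = (x² + 7)/(2x)
x₀ = 2.36

x_1 = g(2.360000) = 2.663051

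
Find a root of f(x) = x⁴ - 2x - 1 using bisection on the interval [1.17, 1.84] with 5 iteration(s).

f(x) = x⁴ - 2x - 1
Initial interval: [1.17, 1.84]

Iteration 1:
  c_1 = (1.170000 + 1.840000)/2 = 1.505000
  f(c_1) = f(1.505000) = 1.120338
  f(a) × f(c) < 0, new interval: [1.170000, 1.505000]
Iteration 2:
  c_2 = (1.170000 + 1.505000)/2 = 1.337500
  f(c_2) = f(1.337500) = -0.474814
  f(a) × f(c) ≥ 0, new interval: [1.337500, 1.505000]
Iteration 3:
  c_3 = (1.337500 + 1.505000)/2 = 1.421250
  f(c_3) = f(1.421250) = 0.237704
  f(a) × f(c) < 0, new interval: [1.337500, 1.421250]
Iteration 4:
  c_4 = (1.337500 + 1.421250)/2 = 1.379375
  f(c_4) = f(1.379375) = -0.138576
  f(a) × f(c) ≥ 0, new interval: [1.379375, 1.421250]
Iteration 5:
  c_5 = (1.379375 + 1.421250)/2 = 1.400313
  f(c_5) = f(1.400313) = 0.044406
  f(a) × f(c) < 0, new interval: [1.379375, 1.400313]

After 5 iteration(s), the approximation is c_5 = 1.400313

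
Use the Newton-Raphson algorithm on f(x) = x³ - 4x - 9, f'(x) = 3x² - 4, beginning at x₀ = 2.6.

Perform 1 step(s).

f(x) = x³ - 4x - 9
f'(x) = 3x² - 4
x₀ = 2.6

Newton-Raphson formula: x_{n+1} = x_n - f(x_n)/f'(x_n)

Iteration 1:
  f(2.600000) = -1.824000
  f'(2.600000) = 16.280000
  x_1 = 2.600000 - (-1.824000)/16.280000 = 2.712039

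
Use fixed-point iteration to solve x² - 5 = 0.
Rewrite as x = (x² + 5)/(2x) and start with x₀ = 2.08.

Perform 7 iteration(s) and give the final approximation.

Equation: x² - 5 = 0
Fixed-point form: x = (x² + 5)/(2x)
x₀ = 2.08

x_1 = g(2.080000) = 2.241923
x_2 = g(2.241923) = 2.236076
x_3 = g(2.236076) = 2.236068
x_4 = g(2.236068) = 2.236068
x_5 = g(2.236068) = 2.236068
x_6 = g(2.236068) = 2.236068
x_7 = g(2.236068) = 2.236068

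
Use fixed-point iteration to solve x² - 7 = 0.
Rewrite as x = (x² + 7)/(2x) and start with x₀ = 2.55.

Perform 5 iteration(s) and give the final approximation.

Equation: x² - 7 = 0
Fixed-point form: x = (x² + 7)/(2x)
x₀ = 2.55

x_1 = g(2.550000) = 2.647549
x_2 = g(2.647549) = 2.645752
x_3 = g(2.645752) = 2.645751
x_4 = g(2.645751) = 2.645751
x_5 = g(2.645751) = 2.645751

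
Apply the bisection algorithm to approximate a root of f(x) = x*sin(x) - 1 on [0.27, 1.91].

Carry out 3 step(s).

f(x) = x*sin(x) - 1
Initial interval: [0.27, 1.91]

Iteration 1:
  c_1 = (0.270000 + 1.910000)/2 = 1.090000
  f(c_1) = f(1.090000) = -0.033577
  f(a) × f(c) ≥ 0, new interval: [1.090000, 1.910000]
Iteration 2:
  c_2 = (1.090000 + 1.910000)/2 = 1.500000
  f(c_2) = f(1.500000) = 0.496242
  f(a) × f(c) < 0, new interval: [1.090000, 1.500000]
Iteration 3:
  c_3 = (1.090000 + 1.500000)/2 = 1.295000
  f(c_3) = f(1.295000) = 0.246060
  f(a) × f(c) < 0, new interval: [1.090000, 1.295000]

After 3 iteration(s), the approximation is c_3 = 1.295000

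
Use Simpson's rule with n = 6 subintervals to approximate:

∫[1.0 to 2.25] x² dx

f(x) = x²
a = 1.0, b = 2.25, n = 6
h = (b - a)/n = 0.208333

Simpson's rule: (h/3)[f(x₀) + 4f(x₁) + 2f(x₂) + ... + f(xₙ)]

x_0 = 1.0000, f(x_0) = 1.000000, coefficient = 1
x_1 = 1.2083, f(x_1) = 1.460069, coefficient = 4
x_2 = 1.4167, f(x_2) = 2.006944, coefficient = 2
x_3 = 1.6250, f(x_3) = 2.640625, coefficient = 4
x_4 = 1.8333, f(x_4) = 3.361111, coefficient = 2
x_5 = 2.0417, f(x_5) = 4.168403, coefficient = 4
x_6 = 2.2500, f(x_6) = 5.062500, coefficient = 1

I ≈ (0.208333/3) × 49.875000 = 3.463542
Exact value: 3.463542
Error: 0.000000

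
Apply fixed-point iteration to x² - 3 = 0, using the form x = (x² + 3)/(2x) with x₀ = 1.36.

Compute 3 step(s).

Equation: x² - 3 = 0
Fixed-point form: x = (x² + 3)/(2x)
x₀ = 1.36

x_1 = g(1.360000) = 1.782941
x_2 = g(1.782941) = 1.732777
x_3 = g(1.732777) = 1.732051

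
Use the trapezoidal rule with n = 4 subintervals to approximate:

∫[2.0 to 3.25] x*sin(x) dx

f(x) = x*sin(x)
a = 2.0, b = 3.25, n = 4
h = (b - a)/n = 0.312500

Trapezoidal rule: (h/2)[f(x₀) + 2f(x₁) + 2f(x₂) + ... + f(xₙ)]

x_0 = 2.0000, f(x_0) = 1.818595, coefficient = 1
x_1 = 2.3125, f(x_1) = 1.705050, coefficient = 2
x_2 = 2.6250, f(x_2) = 1.296541, coefficient = 2
x_3 = 2.9375, f(x_3) = 0.595369, coefficient = 2
x_4 = 3.2500, f(x_4) = -0.351634, coefficient = 1

I ≈ (0.312500/2) × 8.660879 = 1.353262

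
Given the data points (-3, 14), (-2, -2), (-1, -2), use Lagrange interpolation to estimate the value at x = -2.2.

Lagrange interpolation formula:
P(x) = Σ yᵢ × Lᵢ(x)
where Lᵢ(x) = Π_{j≠i} (x - xⱼ)/(xᵢ - xⱼ)

L_0(-2.2) = (-2.2 - (-2))/(-3 - (-2)) × (-2.2 - (-1))/(-3 - (-1)) = 0.120000
L_1(-2.2) = (-2.2 - (-3))/(-2 - (-3)) × (-2.2 - (-1))/(-2 - (-1)) = 0.960000
L_2(-2.2) = (-2.2 - (-3))/(-1 - (-3)) × (-2.2 - (-2))/(-1 - (-2)) = -0.080000

P(-2.2) = 14×L_0(-2.2) + (-2)×L_1(-2.2) + (-2)×L_2(-2.2)
P(-2.2) = -0.080000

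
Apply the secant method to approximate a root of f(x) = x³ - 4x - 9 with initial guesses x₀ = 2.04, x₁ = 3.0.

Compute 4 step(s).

f(x) = x³ - 4x - 9
x₀ = 2.04, x₁ = 3.0

Secant formula: x_{n+1} = x_n - f(x_n)(x_n - x_{n-1})/(f(x_n) - f(x_{n-1}))

Iteration 1:
  f(2.040000) = -8.670336
  f(3.000000) = 6.000000
  x_2 = 3.000000 - 6.000000×(3.000000 - 2.040000)/(6.000000 - (-8.670336))
       = 2.607371
Iteration 2:
  f(3.000000) = 6.000000
  f(2.607371) = -1.703577
  x_3 = 2.607371 - (-1.703577)×(2.607371 - 3.000000)/(-1.703577 - 6.000000)
       = 2.694197
Iteration 3:
  f(2.607371) = -1.703577
  f(2.694197) = -0.220421
  x_4 = 2.694197 - (-0.220421)×(2.694197 - 2.607371)/(-0.220421 - (-1.703577))
       = 2.707101
Iteration 4:
  f(2.694197) = -0.220421
  f(2.707101) = 0.010306
  x_5 = 2.707101 - 0.010306×(2.707101 - 2.694197)/(0.010306 - (-0.220421))
       = 2.706525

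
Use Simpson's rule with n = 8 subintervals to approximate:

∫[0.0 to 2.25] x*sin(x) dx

f(x) = x*sin(x)
a = 0.0, b = 2.25, n = 8
h = (b - a)/n = 0.281250

Simpson's rule: (h/3)[f(x₀) + 4f(x₁) + 2f(x₂) + ... + f(xₙ)]

x_0 = 0.0000, f(x_0) = 0.000000, coefficient = 1
x_1 = 0.2812, f(x_1) = 0.078063, coefficient = 4
x_2 = 0.5625, f(x_2) = 0.299983, coefficient = 2
x_3 = 0.8438, f(x_3) = 0.630400, coefficient = 4
x_4 = 1.1250, f(x_4) = 1.015051, coefficient = 2
x_5 = 1.4062, f(x_5) = 1.387255, coefficient = 4
x_6 = 1.6875, f(x_6) = 1.676021, coefficient = 2
x_7 = 1.9688, f(x_7) = 1.814904, coefficient = 4
x_8 = 2.2500, f(x_8) = 1.750665, coefficient = 1

I ≈ (0.281250/3) × 23.375264 = 2.191431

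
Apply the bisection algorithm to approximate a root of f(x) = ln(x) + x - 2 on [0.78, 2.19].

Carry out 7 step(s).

f(x) = ln(x) + x - 2
Initial interval: [0.78, 2.19]

Iteration 1:
  c_1 = (0.780000 + 2.190000)/2 = 1.485000
  f(c_1) = f(1.485000) = -0.119585
  f(a) × f(c) ≥ 0, new interval: [1.485000, 2.190000]
Iteration 2:
  c_2 = (1.485000 + 2.190000)/2 = 1.837500
  f(c_2) = f(1.837500) = 0.445906
  f(a) × f(c) < 0, new interval: [1.485000, 1.837500]
Iteration 3:
  c_3 = (1.485000 + 1.837500)/2 = 1.661250
  f(c_3) = f(1.661250) = 0.168820
  f(a) × f(c) < 0, new interval: [1.485000, 1.661250]
Iteration 4:
  c_4 = (1.485000 + 1.661250)/2 = 1.573125
  f(c_4) = f(1.573125) = 0.026189
  f(a) × f(c) < 0, new interval: [1.485000, 1.573125]
Iteration 5:
  c_5 = (1.485000 + 1.573125)/2 = 1.529062
  f(c_5) = f(1.529062) = -0.046283
  f(a) × f(c) ≥ 0, new interval: [1.529062, 1.573125]
Iteration 6:
  c_6 = (1.529062 + 1.573125)/2 = 1.551094
  f(c_6) = f(1.551094) = -0.009946
  f(a) × f(c) ≥ 0, new interval: [1.551094, 1.573125]
Iteration 7:
  c_7 = (1.551094 + 1.573125)/2 = 1.562109
  f(c_7) = f(1.562109) = 0.008146
  f(a) × f(c) < 0, new interval: [1.551094, 1.562109]

After 7 iteration(s), the approximation is c_7 = 1.562109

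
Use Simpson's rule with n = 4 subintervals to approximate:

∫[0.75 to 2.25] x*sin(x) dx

f(x) = x*sin(x)
a = 0.75, b = 2.25, n = 4
h = (b - a)/n = 0.375000

Simpson's rule: (h/3)[f(x₀) + 4f(x₁) + 2f(x₂) + ... + f(xₙ)]

x_0 = 0.7500, f(x_0) = 0.511229, coefficient = 1
x_1 = 1.1250, f(x_1) = 1.015051, coefficient = 4
x_2 = 1.5000, f(x_2) = 1.496242, coefficient = 2
x_3 = 1.8750, f(x_3) = 1.788911, coefficient = 4
x_4 = 2.2500, f(x_4) = 1.750665, coefficient = 1

I ≈ (0.375000/3) × 16.470226 = 2.058778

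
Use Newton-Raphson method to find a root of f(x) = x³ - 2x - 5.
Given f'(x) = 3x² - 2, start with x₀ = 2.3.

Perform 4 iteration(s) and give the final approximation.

f(x) = x³ - 2x - 5
f'(x) = 3x² - 2
x₀ = 2.3

Newton-Raphson formula: x_{n+1} = x_n - f(x_n)/f'(x_n)

Iteration 1:
  f(2.300000) = 2.567000
  f'(2.300000) = 13.870000
  x_1 = 2.300000 - 2.567000/13.870000 = 2.114924
Iteration 2:
  f(2.114924) = 0.230006
  f'(2.114924) = 11.418714
  x_2 = 2.114924 - 0.230006/11.418714 = 2.094781
Iteration 3:
  f(2.094781) = 0.002566
  f'(2.094781) = 11.164327
  x_3 = 2.094781 - 0.002566/11.164327 = 2.094552
Iteration 4:
  f(2.094552) = 0.000000
  f'(2.094552) = 11.161438
  x_4 = 2.094552 - 0.000000/11.161438 = 2.094551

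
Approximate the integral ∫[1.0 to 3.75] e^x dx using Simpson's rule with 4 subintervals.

f(x) = e^x
a = 1.0, b = 3.75, n = 4
h = (b - a)/n = 0.687500

Simpson's rule: (h/3)[f(x₀) + 4f(x₁) + 2f(x₂) + ... + f(xₙ)]

x_0 = 1.0000, f(x_0) = 2.718282, coefficient = 1
x_1 = 1.6875, f(x_1) = 5.405949, coefficient = 4
x_2 = 2.3750, f(x_2) = 10.751013, coefficient = 2
x_3 = 3.0625, f(x_3) = 21.380943, coefficient = 4
x_4 = 3.7500, f(x_4) = 42.521082, coefficient = 1

I ≈ (0.687500/3) × 173.888957 = 39.849553
Exact value: 39.802800
Error: 0.046752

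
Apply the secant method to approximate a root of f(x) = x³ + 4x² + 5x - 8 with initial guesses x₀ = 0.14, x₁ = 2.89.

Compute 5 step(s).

f(x) = x³ + 4x² + 5x - 8
x₀ = 0.14, x₁ = 2.89

Secant formula: x_{n+1} = x_n - f(x_n)(x_n - x_{n-1})/(f(x_n) - f(x_{n-1}))

Iteration 1:
  f(0.140000) = -7.218856
  f(2.890000) = 63.995969
  x_2 = 2.890000 - 63.995969×(2.890000 - 0.140000)/(63.995969 - (-7.218856))
       = 0.418760
Iteration 2:
  f(2.890000) = 63.995969
  f(0.418760) = -5.131325
  x_3 = 0.418760 - (-5.131325)×(0.418760 - 2.890000)/(-5.131325 - 63.995969)
       = 0.602200
Iteration 3:
  f(0.418760) = -5.131325
  f(0.602200) = -3.320031
  x_4 = 0.602200 - (-3.320031)×(0.602200 - 0.418760)/(-3.320031 - (-5.131325))
       = 0.938439
Iteration 4:
  f(0.602200) = -3.320031
  f(0.938439) = 1.041324
  x_5 = 0.938439 - 1.041324×(0.938439 - 0.602200)/(1.041324 - (-3.320031))
       = 0.858158
Iteration 5:
  f(0.938439) = 1.041324
  f(0.858158) = -0.131486
  x_6 = 0.858158 - (-0.131486)×(0.858158 - 0.938439)/(-0.131486 - 1.041324)
       = 0.867159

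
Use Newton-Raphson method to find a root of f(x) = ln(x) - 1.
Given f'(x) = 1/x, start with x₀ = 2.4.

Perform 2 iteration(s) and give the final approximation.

f(x) = ln(x) - 1
f'(x) = 1/x
x₀ = 2.4

Newton-Raphson formula: x_{n+1} = x_n - f(x_n)/f'(x_n)

Iteration 1:
  f(2.400000) = -0.124531
  f'(2.400000) = 0.416667
  x_1 = 2.400000 - (-0.124531)/0.416667 = 2.698875
Iteration 2:
  f(2.698875) = -0.007165
  f'(2.698875) = 0.370525
  x_2 = 2.698875 - (-0.007165)/0.370525 = 2.718212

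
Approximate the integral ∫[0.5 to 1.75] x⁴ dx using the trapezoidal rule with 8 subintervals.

f(x) = x⁴
a = 0.5, b = 1.75, n = 8
h = (b - a)/n = 0.156250

Trapezoidal rule: (h/2)[f(x₀) + 2f(x₁) + 2f(x₂) + ... + f(xₙ)]

x_0 = 0.5000, f(x_0) = 0.062500, coefficient = 1
x_1 = 0.6562, f(x_1) = 0.185472, coefficient = 2
x_2 = 0.8125, f(x_2) = 0.435806, coefficient = 2
x_3 = 0.9688, f(x_3) = 0.880738, coefficient = 2
x_4 = 1.1250, f(x_4) = 1.601807, coefficient = 2
x_5 = 1.2812, f(x_5) = 2.694856, coefficient = 2
x_6 = 1.4375, f(x_6) = 4.270035, coefficient = 2
x_7 = 1.5938, f(x_7) = 6.451798, coefficient = 2
x_8 = 1.7500, f(x_8) = 9.378906, coefficient = 1

I ≈ (0.156250/2) × 42.482430 = 3.318940
Exact value: 3.276367
Error: 0.042573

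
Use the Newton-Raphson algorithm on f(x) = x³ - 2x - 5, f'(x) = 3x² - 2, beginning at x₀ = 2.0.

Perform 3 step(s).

f(x) = x³ - 2x - 5
f'(x) = 3x² - 2
x₀ = 2.0

Newton-Raphson formula: x_{n+1} = x_n - f(x_n)/f'(x_n)

Iteration 1:
  f(2.000000) = -1.000000
  f'(2.000000) = 10.000000
  x_1 = 2.000000 - (-1.000000)/10.000000 = 2.100000
Iteration 2:
  f(2.100000) = 0.061000
  f'(2.100000) = 11.230000
  x_2 = 2.100000 - 0.061000/11.230000 = 2.094568
Iteration 3:
  f(2.094568) = 0.000186
  f'(2.094568) = 11.161647
  x_3 = 2.094568 - 0.000186/11.161647 = 2.094551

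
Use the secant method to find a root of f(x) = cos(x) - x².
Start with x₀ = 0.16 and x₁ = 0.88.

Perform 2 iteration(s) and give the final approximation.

f(x) = cos(x) - x²
x₀ = 0.16, x₁ = 0.88

Secant formula: x_{n+1} = x_n - f(x_n)(x_n - x_{n-1})/(f(x_n) - f(x_{n-1}))

Iteration 1:
  f(0.160000) = 0.961627
  f(0.880000) = -0.137249
  x_2 = 0.880000 - (-0.137249)×(0.880000 - 0.160000)/(-0.137249 - 0.961627)
       = 0.790073
Iteration 2:
  f(0.880000) = -0.137249
  f(0.790073) = 0.079579
  x_3 = 0.790073 - 0.079579×(0.790073 - 0.880000)/(0.079579 - (-0.137249))
       = 0.823077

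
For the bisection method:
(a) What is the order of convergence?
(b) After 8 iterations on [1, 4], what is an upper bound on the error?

(a) Bisection has linear (order 1) convergence; the error is halved each step.

(b) Error bound = (b-a)/2^n = (4 - 1)/2^{8}
    = 3/2^{8}

(a) 1 (linear); (b) error ≤ 1.17e-02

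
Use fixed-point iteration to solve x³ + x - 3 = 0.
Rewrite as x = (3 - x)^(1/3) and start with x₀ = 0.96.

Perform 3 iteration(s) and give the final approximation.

Equation: x³ + x - 3 = 0
Fixed-point form: x = (3 - x)^(1/3)
x₀ = 0.96

x_1 = g(0.960000) = 1.268265
x_2 = g(1.268265) = 1.200864
x_3 = g(1.200864) = 1.216246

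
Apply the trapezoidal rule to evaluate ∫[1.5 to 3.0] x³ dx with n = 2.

f(x) = x³
a = 1.5, b = 3.0, n = 2
h = (b - a)/n = 0.750000

Trapezoidal rule: (h/2)[f(x₀) + 2f(x₁) + 2f(x₂) + ... + f(xₙ)]

x_0 = 1.5000, f(x_0) = 3.375000, coefficient = 1
x_1 = 2.2500, f(x_1) = 11.390625, coefficient = 2
x_2 = 3.0000, f(x_2) = 27.000000, coefficient = 1

I ≈ (0.750000/2) × 53.156250 = 19.933594
Exact value: 18.984375
Error: 0.949219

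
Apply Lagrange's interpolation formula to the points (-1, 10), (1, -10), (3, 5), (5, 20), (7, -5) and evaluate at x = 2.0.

Lagrange interpolation formula:
P(x) = Σ yᵢ × Lᵢ(x)
where Lᵢ(x) = Π_{j≠i} (x - xⱼ)/(xᵢ - xⱼ)

L_0(2.0) = (2.0 - 1)/(-1 - 1) × (2.0 - 3)/(-1 - 3) × (2.0 - 5)/(-1 - 5) × (2.0 - 7)/(-1 - 7) = -0.039062
L_1(2.0) = (2.0 - (-1))/(1 - (-1)) × (2.0 - 3)/(1 - 3) × (2.0 - 5)/(1 - 5) × (2.0 - 7)/(1 - 7) = 0.468750
L_2(2.0) = (2.0 - (-1))/(3 - (-1)) × (2.0 - 1)/(3 - 1) × (2.0 - 5)/(3 - 5) × (2.0 - 7)/(3 - 7) = 0.703125
L_3(2.0) = (2.0 - (-1))/(5 - (-1)) × (2.0 - 1)/(5 - 1) × (2.0 - 3)/(5 - 3) × (2.0 - 7)/(5 - 7) = -0.156250
L_4(2.0) = (2.0 - (-1))/(7 - (-1)) × (2.0 - 1)/(7 - 1) × (2.0 - 3)/(7 - 3) × (2.0 - 5)/(7 - 5) = 0.023438

P(2.0) = 10×L_0(2.0) + (-10)×L_1(2.0) + 5×L_2(2.0) + 20×L_3(2.0) + (-5)×L_4(2.0)
P(2.0) = -4.804688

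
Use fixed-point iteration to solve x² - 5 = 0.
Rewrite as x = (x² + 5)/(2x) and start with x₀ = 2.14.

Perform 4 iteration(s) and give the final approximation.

Equation: x² - 5 = 0
Fixed-point form: x = (x² + 5)/(2x)
x₀ = 2.14

x_1 = g(2.140000) = 2.238224
x_2 = g(2.238224) = 2.236069
x_3 = g(2.236069) = 2.236068
x_4 = g(2.236068) = 2.236068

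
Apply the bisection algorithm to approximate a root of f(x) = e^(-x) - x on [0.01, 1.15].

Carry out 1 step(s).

f(x) = e^(-x) - x
Initial interval: [0.01, 1.15]

Iteration 1:
  c_1 = (0.010000 + 1.150000)/2 = 0.580000
  f(c_1) = f(0.580000) = -0.020102
  f(a) × f(c) < 0, new interval: [0.010000, 0.580000]

After 1 iteration(s), the approximation is c_1 = 0.580000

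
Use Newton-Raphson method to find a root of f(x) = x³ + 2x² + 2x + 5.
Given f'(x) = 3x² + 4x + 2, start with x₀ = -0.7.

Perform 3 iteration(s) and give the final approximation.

f(x) = x³ + 2x² + 2x + 5
f'(x) = 3x² + 4x + 2
x₀ = -0.7

Newton-Raphson formula: x_{n+1} = x_n - f(x_n)/f'(x_n)

Iteration 1:
  f(-0.700000) = 4.237000
  f'(-0.700000) = 0.670000
  x_1 = -0.700000 - 4.237000/0.670000 = -7.023881
Iteration 2:
  f(-7.023881) = -256.900401
  f'(-7.023881) = 121.909174
  x_2 = -7.023881 - (-256.900401)/121.909174 = -4.916571
Iteration 3:
  f(-4.916571) = -75.334438
  f'(-4.916571) = 54.851721
  x_3 = -4.916571 - (-75.334438)/54.851721 = -3.543151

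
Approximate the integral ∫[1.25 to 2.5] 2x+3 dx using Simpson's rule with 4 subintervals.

f(x) = 2x+3
a = 1.25, b = 2.5, n = 4
h = (b - a)/n = 0.312500

Simpson's rule: (h/3)[f(x₀) + 4f(x₁) + 2f(x₂) + ... + f(xₙ)]

x_0 = 1.2500, f(x_0) = 5.500000, coefficient = 1
x_1 = 1.5625, f(x_1) = 6.125000, coefficient = 4
x_2 = 1.8750, f(x_2) = 6.750000, coefficient = 2
x_3 = 2.1875, f(x_3) = 7.375000, coefficient = 4
x_4 = 2.5000, f(x_4) = 8.000000, coefficient = 1

I ≈ (0.312500/3) × 81.000000 = 8.437500
Exact value: 8.437500
Error: 0.000000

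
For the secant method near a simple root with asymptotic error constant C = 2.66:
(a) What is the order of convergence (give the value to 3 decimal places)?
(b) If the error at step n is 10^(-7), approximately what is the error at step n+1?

(a) Secant method has superlinear convergence with order φ = (1+√5)/2 ≈ 1.618.
    This means |e_{n+1}| ≈ C|e_n|^1.618.

(b) With |e_n| = 10^(-7) and C = 2.66:
    |e_{n+1}| ≈ 2.66 × (10^(-7))^1.618 = 2.66 × 10^(-11.33)

(a) ≈ 1.618 (golden ratio); (b) |e_{n+1}| ≈ 1.255e-11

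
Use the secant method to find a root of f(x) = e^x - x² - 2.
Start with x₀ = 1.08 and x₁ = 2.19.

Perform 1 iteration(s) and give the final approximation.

f(x) = e^x - x² - 2
x₀ = 1.08, x₁ = 2.19

Secant formula: x_{n+1} = x_n - f(x_n)(x_n - x_{n-1})/(f(x_n) - f(x_{n-1}))

Iteration 1:
  f(1.080000) = -0.221720
  f(2.190000) = 2.139113
  x_2 = 2.190000 - 2.139113×(2.190000 - 1.080000)/(2.139113 - (-0.221720))
       = 1.184247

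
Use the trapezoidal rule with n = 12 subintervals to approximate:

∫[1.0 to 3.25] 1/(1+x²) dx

f(x) = 1/(1+x²)
a = 1.0, b = 3.25, n = 12
h = (b - a)/n = 0.187500

Trapezoidal rule: (h/2)[f(x₀) + 2f(x₁) + 2f(x₂) + ... + f(xₙ)]

x_0 = 1.0000, f(x_0) = 0.500000, coefficient = 1
x_1 = 1.1875, f(x_1) = 0.414911, coefficient = 2
x_2 = 1.3750, f(x_2) = 0.345946, coefficient = 2
x_3 = 1.5625, f(x_3) = 0.290579, coefficient = 2
x_4 = 1.7500, f(x_4) = 0.246154, coefficient = 2
x_5 = 1.9375, f(x_5) = 0.210353, coefficient = 2
x_6 = 2.1250, f(x_6) = 0.181303, coefficient = 2
x_7 = 2.3125, f(x_7) = 0.157538, coefficient = 2
x_8 = 2.5000, f(x_8) = 0.137931, coefficient = 2
x_9 = 2.6875, f(x_9) = 0.121615, coefficient = 2
x_10 = 2.8750, f(x_10) = 0.107926, coefficient = 2
x_11 = 3.0625, f(x_11) = 0.096349, coefficient = 2
x_12 = 3.2500, f(x_12) = 0.086486, coefficient = 1

I ≈ (0.187500/2) × 5.207698 = 0.488222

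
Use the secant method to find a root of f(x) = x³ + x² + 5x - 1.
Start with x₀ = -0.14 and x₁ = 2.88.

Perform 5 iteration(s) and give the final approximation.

f(x) = x³ + x² + 5x - 1
x₀ = -0.14, x₁ = 2.88

Secant formula: x_{n+1} = x_n - f(x_n)(x_n - x_{n-1})/(f(x_n) - f(x_{n-1}))

Iteration 1:
  f(-0.140000) = -1.683144
  f(2.880000) = 45.582272
  x_2 = 2.880000 - 45.582272×(2.880000 - (-0.140000))/(45.582272 - (-1.683144))
       = -0.032456
Iteration 2:
  f(2.880000) = 45.582272
  f(-0.032456) = -1.161263
  x_3 = -0.032456 - (-1.161263)×(-0.032456 - 2.880000)/(-1.161263 - 45.582272)
       = 0.039899
Iteration 3:
  f(-0.032456) = -1.161263
  f(0.039899) = -0.798852
  x_4 = 0.039899 - (-0.798852)×(0.039899 - (-0.032456))/(-0.798852 - (-1.161263))
       = 0.199388
Iteration 4:
  f(0.039899) = -0.798852
  f(0.199388) = 0.044625
  x_5 = 0.199388 - 0.044625×(0.199388 - 0.039899)/(0.044625 - (-0.798852))
       = 0.190951
Iteration 5:
  f(0.199388) = 0.044625
  f(0.190951) = -0.001823
  x_6 = 0.190951 - (-0.001823)×(0.190951 - 0.199388)/(-0.001823 - 0.044625)
       = 0.191282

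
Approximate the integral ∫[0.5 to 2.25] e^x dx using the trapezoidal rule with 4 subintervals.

f(x) = e^x
a = 0.5, b = 2.25, n = 4
h = (b - a)/n = 0.437500

Trapezoidal rule: (h/2)[f(x₀) + 2f(x₁) + 2f(x₂) + ... + f(xₙ)]

x_0 = 0.5000, f(x_0) = 1.648721, coefficient = 1
x_1 = 0.9375, f(x_1) = 2.553589, coefficient = 2
x_2 = 1.3750, f(x_2) = 3.955077, coefficient = 2
x_3 = 1.8125, f(x_3) = 6.125743, coefficient = 2
x_4 = 2.2500, f(x_4) = 9.487736, coefficient = 1

I ≈ (0.437500/2) × 36.405275 = 7.963654
Exact value: 7.839015
Error: 0.124639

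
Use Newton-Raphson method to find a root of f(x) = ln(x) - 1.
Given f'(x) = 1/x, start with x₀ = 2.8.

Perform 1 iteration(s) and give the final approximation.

f(x) = ln(x) - 1
f'(x) = 1/x
x₀ = 2.8

Newton-Raphson formula: x_{n+1} = x_n - f(x_n)/f'(x_n)

Iteration 1:
  f(2.800000) = 0.029619
  f'(2.800000) = 0.357143
  x_1 = 2.800000 - 0.029619/0.357143 = 2.717066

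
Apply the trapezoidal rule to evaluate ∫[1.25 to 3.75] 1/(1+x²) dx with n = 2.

f(x) = 1/(1+x²)
a = 1.25, b = 3.75, n = 2
h = (b - a)/n = 1.250000

Trapezoidal rule: (h/2)[f(x₀) + 2f(x₁) + 2f(x₂) + ... + f(xₙ)]

x_0 = 1.2500, f(x_0) = 0.390244, coefficient = 1
x_1 = 2.5000, f(x_1) = 0.137931, coefficient = 2
x_2 = 3.7500, f(x_2) = 0.066390, coefficient = 1

I ≈ (1.250000/2) × 0.732496 = 0.457810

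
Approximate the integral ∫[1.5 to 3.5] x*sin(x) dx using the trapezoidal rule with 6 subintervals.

f(x) = x*sin(x)
a = 1.5, b = 3.5, n = 6
h = (b - a)/n = 0.333333

Trapezoidal rule: (h/2)[f(x₀) + 2f(x₁) + 2f(x₂) + ... + f(xₙ)]

x_0 = 1.5000, f(x_0) = 1.496242, coefficient = 1
x_1 = 1.8333, f(x_1) = 1.770514, coefficient = 2
x_2 = 2.1667, f(x_2) = 1.793264, coefficient = 2
x_3 = 2.5000, f(x_3) = 1.496180, coefficient = 2
x_4 = 2.8333, f(x_4) = 0.859635, coefficient = 2
x_5 = 3.1667, f(x_5) = -0.079393, coefficient = 2
x_6 = 3.5000, f(x_6) = -1.227741, coefficient = 1

I ≈ (0.333333/2) × 11.948901 = 1.991484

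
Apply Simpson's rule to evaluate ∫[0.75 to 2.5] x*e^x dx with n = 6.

f(x) = x*e^x
a = 0.75, b = 2.5, n = 6
h = (b - a)/n = 0.291667

Simpson's rule: (h/3)[f(x₀) + 4f(x₁) + 2f(x₂) + ... + f(xₙ)]

x_0 = 0.7500, f(x_0) = 1.587750, coefficient = 1
x_1 = 1.0417, f(x_1) = 2.952017, coefficient = 4
x_2 = 1.3333, f(x_2) = 5.058224, coefficient = 2
x_3 = 1.6250, f(x_3) = 8.252431, coefficient = 4
x_4 = 1.9167, f(x_4) = 13.029998, coefficient = 2
x_5 = 2.2083, f(x_5) = 20.097017, coefficient = 4
x_6 = 2.5000, f(x_6) = 30.456235, coefficient = 1

I ≈ (0.291667/3) × 193.426290 = 18.805334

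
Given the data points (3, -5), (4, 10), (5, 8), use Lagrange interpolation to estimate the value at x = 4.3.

Lagrange interpolation formula:
P(x) = Σ yᵢ × Lᵢ(x)
where Lᵢ(x) = Π_{j≠i} (x - xⱼ)/(xᵢ - xⱼ)

L_0(4.3) = (4.3 - 4)/(3 - 4) × (4.3 - 5)/(3 - 5) = -0.105000
L_1(4.3) = (4.3 - 3)/(4 - 3) × (4.3 - 5)/(4 - 5) = 0.910000
L_2(4.3) = (4.3 - 3)/(5 - 3) × (4.3 - 4)/(5 - 4) = 0.195000

P(4.3) = (-5)×L_0(4.3) + 10×L_1(4.3) + 8×L_2(4.3)
P(4.3) = 11.185000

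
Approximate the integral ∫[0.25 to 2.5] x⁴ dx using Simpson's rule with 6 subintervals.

f(x) = x⁴
a = 0.25, b = 2.5, n = 6
h = (b - a)/n = 0.375000

Simpson's rule: (h/3)[f(x₀) + 4f(x₁) + 2f(x₂) + ... + f(xₙ)]

x_0 = 0.2500, f(x_0) = 0.003906, coefficient = 1
x_1 = 0.6250, f(x_1) = 0.152588, coefficient = 4
x_2 = 1.0000, f(x_2) = 1.000000, coefficient = 2
x_3 = 1.3750, f(x_3) = 3.574463, coefficient = 4
x_4 = 1.7500, f(x_4) = 9.378906, coefficient = 2
x_5 = 2.1250, f(x_5) = 20.390869, coefficient = 4
x_6 = 2.5000, f(x_6) = 39.062500, coefficient = 1

I ≈ (0.375000/3) × 156.295898 = 19.536987
Exact value: 19.531055
Error: 0.005933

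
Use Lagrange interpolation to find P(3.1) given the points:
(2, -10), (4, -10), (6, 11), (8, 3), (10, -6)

Lagrange interpolation formula:
P(x) = Σ yᵢ × Lᵢ(x)
where Lᵢ(x) = Π_{j≠i} (x - xⱼ)/(xᵢ - xⱼ)

L_0(3.1) = (3.1 - 4)/(2 - 4) × (3.1 - 6)/(2 - 6) × (3.1 - 8)/(2 - 8) × (3.1 - 10)/(2 - 10) = 0.229802
L_1(3.1) = (3.1 - 2)/(4 - 2) × (3.1 - 6)/(4 - 6) × (3.1 - 8)/(4 - 8) × (3.1 - 10)/(4 - 10) = 1.123478
L_2(3.1) = (3.1 - 2)/(6 - 2) × (3.1 - 4)/(6 - 4) × (3.1 - 8)/(6 - 8) × (3.1 - 10)/(6 - 10) = -0.522998
L_3(3.1) = (3.1 - 2)/(8 - 2) × (3.1 - 4)/(8 - 4) × (3.1 - 6)/(8 - 6) × (3.1 - 10)/(8 - 10) = 0.206353
L_4(3.1) = (3.1 - 2)/(10 - 2) × (3.1 - 4)/(10 - 4) × (3.1 - 6)/(10 - 6) × (3.1 - 8)/(10 - 8) = -0.036635

P(3.1) = (-10)×L_0(3.1) + (-10)×L_1(3.1) + 11×L_2(3.1) + 3×L_3(3.1) + (-6)×L_4(3.1)
P(3.1) = -18.446917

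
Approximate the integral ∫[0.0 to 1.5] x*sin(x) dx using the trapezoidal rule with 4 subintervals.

f(x) = x*sin(x)
a = 0.0, b = 1.5, n = 4
h = (b - a)/n = 0.375000

Trapezoidal rule: (h/2)[f(x₀) + 2f(x₁) + 2f(x₂) + ... + f(xₙ)]

x_0 = 0.0000, f(x_0) = 0.000000, coefficient = 1
x_1 = 0.3750, f(x_1) = 0.137352, coefficient = 2
x_2 = 0.7500, f(x_2) = 0.511229, coefficient = 2
x_3 = 1.1250, f(x_3) = 1.015051, coefficient = 2
x_4 = 1.5000, f(x_4) = 1.496242, coefficient = 1

I ≈ (0.375000/2) × 4.823507 = 0.904408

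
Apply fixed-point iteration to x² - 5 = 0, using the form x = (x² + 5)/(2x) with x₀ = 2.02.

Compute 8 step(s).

Equation: x² - 5 = 0
Fixed-point form: x = (x² + 5)/(2x)
x₀ = 2.02

x_1 = g(2.020000) = 2.247624
x_2 = g(2.247624) = 2.236098
x_3 = g(2.236098) = 2.236068
x_4 = g(2.236068) = 2.236068
x_5 = g(2.236068) = 2.236068
x_6 = g(2.236068) = 2.236068
x_7 = g(2.236068) = 2.236068
x_8 = g(2.236068) = 2.236068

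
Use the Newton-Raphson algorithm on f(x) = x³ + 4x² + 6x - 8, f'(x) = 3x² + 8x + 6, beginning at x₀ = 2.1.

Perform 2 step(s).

f(x) = x³ + 4x² + 6x - 8
f'(x) = 3x² + 8x + 6
x₀ = 2.1

Newton-Raphson formula: x_{n+1} = x_n - f(x_n)/f'(x_n)

Iteration 1:
  f(2.100000) = 31.501000
  f'(2.100000) = 36.030000
  x_1 = 2.100000 - 31.501000/36.030000 = 1.225701
Iteration 2:
  f(1.225701) = 7.204997
  f'(1.225701) = 20.312634
  x_2 = 1.225701 - 7.204997/20.312634 = 0.870996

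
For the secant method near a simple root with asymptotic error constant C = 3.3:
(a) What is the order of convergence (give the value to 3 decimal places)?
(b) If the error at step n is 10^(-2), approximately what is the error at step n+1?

(a) Secant method has superlinear convergence with order φ = (1+√5)/2 ≈ 1.618.
    This means |e_{n+1}| ≈ C|e_n|^1.618.

(b) With |e_n| = 10^(-2) and C = 3.3:
    |e_{n+1}| ≈ 3.3 × (10^(-2))^1.618 = 3.3 × 10^(-3.24)

(a) ≈ 1.618 (golden ratio); (b) |e_{n+1}| ≈ 1.916e-03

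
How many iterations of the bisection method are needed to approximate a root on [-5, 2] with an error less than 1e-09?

We need (b-a)/2^n ≤ 1e-09
(2 - (-5))/2^n ≤ 1e-09
7/2^n ≤ 1e-09
2^n ≥ 7000000000
n ≥ log₂(7000000000) = 32.70
n ≥ 33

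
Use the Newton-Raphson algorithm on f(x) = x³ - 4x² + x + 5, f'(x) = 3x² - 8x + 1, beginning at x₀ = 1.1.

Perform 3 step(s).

f(x) = x³ - 4x² + x + 5
f'(x) = 3x² - 8x + 1
x₀ = 1.1

Newton-Raphson formula: x_{n+1} = x_n - f(x_n)/f'(x_n)

Iteration 1:
  f(1.100000) = 2.591000
  f'(1.100000) = -4.170000
  x_1 = 1.100000 - 2.591000/(-4.170000) = 1.721343
Iteration 2:
  f(1.721343) = -0.030367
  f'(1.721343) = -3.881679
  x_2 = 1.721343 - (-0.030367)/(-3.881679) = 1.713520
Iteration 3:
  f(1.713520) = 0.000071
  f'(1.713520) = -3.899708
  x_3 = 1.713520 - 0.000071/(-3.899708) = 1.713538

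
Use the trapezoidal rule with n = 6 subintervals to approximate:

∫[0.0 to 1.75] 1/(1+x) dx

f(x) = 1/(1+x)
a = 0.0, b = 1.75, n = 6
h = (b - a)/n = 0.291667

Trapezoidal rule: (h/2)[f(x₀) + 2f(x₁) + 2f(x₂) + ... + f(xₙ)]

x_0 = 0.0000, f(x_0) = 1.000000, coefficient = 1
x_1 = 0.2917, f(x_1) = 0.774194, coefficient = 2
x_2 = 0.5833, f(x_2) = 0.631579, coefficient = 2
x_3 = 0.8750, f(x_3) = 0.533333, coefficient = 2
x_4 = 1.1667, f(x_4) = 0.461538, coefficient = 2
x_5 = 1.4583, f(x_5) = 0.406780, coefficient = 2
x_6 = 1.7500, f(x_6) = 0.363636, coefficient = 1

I ≈ (0.291667/2) × 6.978484 = 1.017696
Exact value: 1.011601
Error: 0.006095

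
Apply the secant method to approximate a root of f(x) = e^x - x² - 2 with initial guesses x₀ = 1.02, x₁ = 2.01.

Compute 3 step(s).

f(x) = e^x - x² - 2
x₀ = 1.02, x₁ = 2.01

Secant formula: x_{n+1} = x_n - f(x_n)(x_n - x_{n-1})/(f(x_n) - f(x_{n-1}))

Iteration 1:
  f(1.020000) = -0.267205
  f(2.010000) = 1.423217
  x_2 = 2.010000 - 1.423217×(2.010000 - 1.020000)/(1.423217 - (-0.267205))
       = 1.176489
Iteration 2:
  f(2.010000) = 1.423217
  f(1.176489) = -0.141158
  x_3 = 1.176489 - (-0.141158)×(1.176489 - 2.010000)/(-0.141158 - 1.423217)
       = 1.251699
Iteration 3:
  f(1.176489) = -0.141158
  f(1.251699) = -0.070472
  x_4 = 1.251699 - (-0.070472)×(1.251699 - 1.176489)/(-0.070472 - (-0.141158))
       = 1.326682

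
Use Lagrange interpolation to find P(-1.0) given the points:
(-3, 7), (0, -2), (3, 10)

Lagrange interpolation formula:
P(x) = Σ yᵢ × Lᵢ(x)
where Lᵢ(x) = Π_{j≠i} (x - xⱼ)/(xᵢ - xⱼ)

L_0(-1.0) = (-1.0 - 0)/(-3 - 0) × (-1.0 - 3)/(-3 - 3) = 0.222222
L_1(-1.0) = (-1.0 - (-3))/(0 - (-3)) × (-1.0 - 3)/(0 - 3) = 0.888889
L_2(-1.0) = (-1.0 - (-3))/(3 - (-3)) × (-1.0 - 0)/(3 - 0) = -0.111111

P(-1.0) = 7×L_0(-1.0) + (-2)×L_1(-1.0) + 10×L_2(-1.0)
P(-1.0) = -1.333333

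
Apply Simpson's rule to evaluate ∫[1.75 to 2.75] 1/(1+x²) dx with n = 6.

f(x) = 1/(1+x²)
a = 1.75, b = 2.75, n = 6
h = (b - a)/n = 0.166667

Simpson's rule: (h/3)[f(x₀) + 4f(x₁) + 2f(x₂) + ... + f(xₙ)]

x_0 = 1.7500, f(x_0) = 0.246154, coefficient = 1
x_1 = 1.9167, f(x_1) = 0.213967, coefficient = 4
x_2 = 2.0833, f(x_2) = 0.187256, coefficient = 2
x_3 = 2.2500, f(x_3) = 0.164948, coefficient = 4
x_4 = 2.4167, f(x_4) = 0.146193, coefficient = 2
x_5 = 2.5833, f(x_5) = 0.130317, coefficient = 4
x_6 = 2.7500, f(x_6) = 0.116788, coefficient = 1

I ≈ (0.166667/3) × 3.066770 = 0.170376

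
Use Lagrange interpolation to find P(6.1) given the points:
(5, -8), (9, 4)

Lagrange interpolation formula:
P(x) = Σ yᵢ × Lᵢ(x)
where Lᵢ(x) = Π_{j≠i} (x - xⱼ)/(xᵢ - xⱼ)

L_0(6.1) = (6.1 - 9)/(5 - 9) = 0.725000
L_1(6.1) = (6.1 - 5)/(9 - 5) = 0.275000

P(6.1) = (-8)×L_0(6.1) + 4×L_1(6.1)
P(6.1) = -4.700000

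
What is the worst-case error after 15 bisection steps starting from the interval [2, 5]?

Bisection error bound: |error| ≤ (b-a)/2^n
|error| ≤ (5 - 2)/2^15 = 3/2^15
|error| ≤ 0.0000915527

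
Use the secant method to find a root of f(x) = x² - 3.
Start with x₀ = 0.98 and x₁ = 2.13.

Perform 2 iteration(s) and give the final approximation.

f(x) = x² - 3
x₀ = 0.98, x₁ = 2.13

Secant formula: x_{n+1} = x_n - f(x_n)(x_n - x_{n-1})/(f(x_n) - f(x_{n-1}))

Iteration 1:
  f(0.980000) = -2.039600
  f(2.130000) = 1.536900
  x_2 = 2.130000 - 1.536900×(2.130000 - 0.980000)/(1.536900 - (-2.039600))
       = 1.635820
Iteration 2:
  f(2.130000) = 1.536900
  f(1.635820) = -0.324093
  x_3 = 1.635820 - (-0.324093)×(1.635820 - 2.130000)/(-0.324093 - 1.536900)
       = 1.721882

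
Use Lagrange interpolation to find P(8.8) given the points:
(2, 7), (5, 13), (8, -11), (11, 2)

Lagrange interpolation formula:
P(x) = Σ yᵢ × Lᵢ(x)
where Lᵢ(x) = Π_{j≠i} (x - xⱼ)/(xᵢ - xⱼ)

L_0(8.8) = (8.8 - 5)/(2 - 5) × (8.8 - 8)/(2 - 8) × (8.8 - 11)/(2 - 11) = 0.041284
L_1(8.8) = (8.8 - 2)/(5 - 2) × (8.8 - 8)/(5 - 8) × (8.8 - 11)/(5 - 11) = -0.221630
L_2(8.8) = (8.8 - 2)/(8 - 2) × (8.8 - 5)/(8 - 5) × (8.8 - 11)/(8 - 11) = 1.052741
L_3(8.8) = (8.8 - 2)/(11 - 2) × (8.8 - 5)/(11 - 5) × (8.8 - 8)/(11 - 8) = 0.127605

P(8.8) = 7×L_0(8.8) + 13×L_1(8.8) + (-11)×L_2(8.8) + 2×L_3(8.8)
P(8.8) = -13.917136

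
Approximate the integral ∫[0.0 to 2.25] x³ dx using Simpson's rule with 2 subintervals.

f(x) = x³
a = 0.0, b = 2.25, n = 2
h = (b - a)/n = 1.125000

Simpson's rule: (h/3)[f(x₀) + 4f(x₁) + 2f(x₂) + ... + f(xₙ)]

x_0 = 0.0000, f(x_0) = 0.000000, coefficient = 1
x_1 = 1.1250, f(x_1) = 1.423828, coefficient = 4
x_2 = 2.2500, f(x_2) = 11.390625, coefficient = 1

I ≈ (1.125000/3) × 17.085938 = 6.407227
Exact value: 6.407227
Error: 0.000000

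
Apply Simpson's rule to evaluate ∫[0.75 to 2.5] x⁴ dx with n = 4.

f(x) = x⁴
a = 0.75, b = 2.5, n = 4
h = (b - a)/n = 0.437500

Simpson's rule: (h/3)[f(x₀) + 4f(x₁) + 2f(x₂) + ... + f(xₙ)]

x_0 = 0.7500, f(x_0) = 0.316406, coefficient = 1
x_1 = 1.1875, f(x_1) = 1.988541, coefficient = 4
x_2 = 1.6250, f(x_2) = 6.972900, coefficient = 2
x_3 = 2.0625, f(x_3) = 18.095718, coefficient = 4
x_4 = 2.5000, f(x_4) = 39.062500, coefficient = 1

I ≈ (0.437500/3) × 133.661743 = 19.492338
Exact value: 19.483789
Error: 0.008548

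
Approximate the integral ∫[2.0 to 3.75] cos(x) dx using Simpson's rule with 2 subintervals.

f(x) = cos(x)
a = 2.0, b = 3.75, n = 2
h = (b - a)/n = 0.875000

Simpson's rule: (h/3)[f(x₀) + 4f(x₁) + 2f(x₂) + ... + f(xₙ)]

x_0 = 2.0000, f(x_0) = -0.416147, coefficient = 1
x_1 = 2.8750, f(x_1) = -0.964674, coefficient = 4
x_2 = 3.7500, f(x_2) = -0.820559, coefficient = 1

I ≈ (0.875000/3) × -5.095403 = -1.486159
Exact value: -1.480859
Error: 0.005300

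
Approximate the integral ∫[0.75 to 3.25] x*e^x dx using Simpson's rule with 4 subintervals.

f(x) = x*e^x
a = 0.75, b = 3.25, n = 4
h = (b - a)/n = 0.625000

Simpson's rule: (h/3)[f(x₀) + 4f(x₁) + 2f(x₂) + ... + f(xₙ)]

x_0 = 0.7500, f(x_0) = 1.587750, coefficient = 1
x_1 = 1.3750, f(x_1) = 5.438230, coefficient = 4
x_2 = 2.0000, f(x_2) = 14.778112, coefficient = 2
x_3 = 2.6250, f(x_3) = 36.237007, coefficient = 4
x_4 = 3.2500, f(x_4) = 83.818605, coefficient = 1

I ≈ (0.625000/3) × 281.663530 = 58.679902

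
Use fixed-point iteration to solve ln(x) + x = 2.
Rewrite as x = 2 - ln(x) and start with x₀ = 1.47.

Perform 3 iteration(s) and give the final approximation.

Equation: ln(x) + x = 2
Fixed-point form: x = 2 - ln(x)
x₀ = 1.47

x_1 = g(1.470000) = 1.614738
x_2 = g(1.614738) = 1.520828
x_3 = g(1.520828) = 1.580745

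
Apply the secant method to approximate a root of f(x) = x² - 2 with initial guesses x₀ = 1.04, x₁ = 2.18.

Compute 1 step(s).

f(x) = x² - 2
x₀ = 1.04, x₁ = 2.18

Secant formula: x_{n+1} = x_n - f(x_n)(x_n - x_{n-1})/(f(x_n) - f(x_{n-1}))

Iteration 1:
  f(1.040000) = -0.918400
  f(2.180000) = 2.752400
  x_2 = 2.180000 - 2.752400×(2.180000 - 1.040000)/(2.752400 - (-0.918400))
       = 1.325217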